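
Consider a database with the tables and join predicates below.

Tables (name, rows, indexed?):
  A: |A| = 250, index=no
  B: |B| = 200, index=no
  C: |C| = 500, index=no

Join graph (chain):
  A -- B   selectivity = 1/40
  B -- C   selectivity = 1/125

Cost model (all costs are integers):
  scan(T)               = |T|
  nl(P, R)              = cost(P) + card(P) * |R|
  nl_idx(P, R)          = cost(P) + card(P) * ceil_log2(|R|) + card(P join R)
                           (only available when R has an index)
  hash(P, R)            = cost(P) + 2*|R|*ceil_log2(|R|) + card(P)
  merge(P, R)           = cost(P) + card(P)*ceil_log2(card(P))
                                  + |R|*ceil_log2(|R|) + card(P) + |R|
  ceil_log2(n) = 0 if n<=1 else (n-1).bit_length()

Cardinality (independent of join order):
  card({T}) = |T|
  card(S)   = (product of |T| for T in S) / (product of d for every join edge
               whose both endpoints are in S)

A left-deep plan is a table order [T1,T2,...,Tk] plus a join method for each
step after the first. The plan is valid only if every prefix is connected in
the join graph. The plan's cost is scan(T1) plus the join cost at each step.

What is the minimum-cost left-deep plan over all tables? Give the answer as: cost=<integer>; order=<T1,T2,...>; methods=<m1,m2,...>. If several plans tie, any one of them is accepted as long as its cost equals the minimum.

Selinger DP (subsets sized 1..n):
  {A}: scan cost=250, card=250
  {B}: scan cost=200, card=200
  {C}: scan cost=500, card=500
  {AB}: card=1250; try (B,hash)→3700, (A,merge)→4250, (B,merge)→4300, (A,hash)→4400, (A,nl)→50200, (B,nl)→50250; best=3700 via (B,hash)
  {BC}: card=800; try (B,hash)→4200, (C,merge)→7000, (B,merge)→7300, (C,hash)→9400, (C,nl)→100200, (B,nl)→100500; best=4200 via (B,hash)
  {ABC}: card=5000; try (A,hash)→9000, (C,hash)→13950, (A,merge)→15250, (C,merge)→23700, (A,nl)→204200, (C,nl)→628700; best=9000 via (A,hash)

cost=9000; order=C,B,A; methods=hash,hash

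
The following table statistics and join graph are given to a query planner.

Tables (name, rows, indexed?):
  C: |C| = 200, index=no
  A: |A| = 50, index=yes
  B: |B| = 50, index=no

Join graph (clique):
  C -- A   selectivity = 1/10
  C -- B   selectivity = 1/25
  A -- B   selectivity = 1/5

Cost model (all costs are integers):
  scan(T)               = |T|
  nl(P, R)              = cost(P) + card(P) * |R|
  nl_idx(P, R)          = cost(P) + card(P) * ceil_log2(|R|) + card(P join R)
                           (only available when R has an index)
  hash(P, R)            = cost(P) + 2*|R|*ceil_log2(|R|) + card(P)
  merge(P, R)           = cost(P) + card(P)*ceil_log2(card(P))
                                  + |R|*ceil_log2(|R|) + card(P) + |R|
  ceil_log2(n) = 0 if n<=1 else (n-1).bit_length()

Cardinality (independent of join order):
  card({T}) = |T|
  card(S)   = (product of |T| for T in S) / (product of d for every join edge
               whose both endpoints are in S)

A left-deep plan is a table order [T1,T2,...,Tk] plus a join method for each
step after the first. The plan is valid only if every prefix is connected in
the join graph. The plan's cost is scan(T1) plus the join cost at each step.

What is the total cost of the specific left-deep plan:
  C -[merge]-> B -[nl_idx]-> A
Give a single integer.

step 1: scan C: cost=200, card=200
step 2: join B via merge
    card(P join B) = 200*50/(25) = 400
    cost = 200 + 200*8 + 50*6 + 200 + 50 = 2350
step 3: join A via nl_idx
    card(P join A) = 400*50/(10*5) = 400
    cost = 2350 + 400*6 + 400 = 5150

5150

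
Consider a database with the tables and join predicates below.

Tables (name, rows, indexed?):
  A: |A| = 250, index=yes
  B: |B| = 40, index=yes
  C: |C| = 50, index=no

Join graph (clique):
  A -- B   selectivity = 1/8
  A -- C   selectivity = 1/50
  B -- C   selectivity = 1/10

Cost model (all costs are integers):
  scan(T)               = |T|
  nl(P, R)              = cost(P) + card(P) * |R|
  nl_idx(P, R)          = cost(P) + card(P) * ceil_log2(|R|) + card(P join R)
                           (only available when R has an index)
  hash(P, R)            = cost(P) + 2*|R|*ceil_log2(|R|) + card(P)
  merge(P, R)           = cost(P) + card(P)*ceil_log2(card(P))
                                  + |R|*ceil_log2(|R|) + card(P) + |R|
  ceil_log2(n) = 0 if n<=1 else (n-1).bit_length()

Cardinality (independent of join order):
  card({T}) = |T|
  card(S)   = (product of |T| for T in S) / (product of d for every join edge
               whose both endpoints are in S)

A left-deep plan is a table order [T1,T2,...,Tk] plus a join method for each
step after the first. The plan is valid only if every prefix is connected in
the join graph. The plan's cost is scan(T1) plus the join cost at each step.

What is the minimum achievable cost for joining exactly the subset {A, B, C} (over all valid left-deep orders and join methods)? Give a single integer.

Selinger DP over subsets of {A,B,C}:
  {A}: scan cost=250, card=250
  {B}: scan cost=40, card=40
  {C}: scan cost=50, card=50
  {AB}: card=1250; try (B,hash)→980, (A,nl_idx)→1610, (A,merge)→2570, (B,merge)→2780, (B,nl_idx)→3000, (A,hash)→4080 …(+2); best=980 via (B,hash)
  {AC}: card=250; try (A,nl_idx)→700, (C,hash)→1100, (A,merge)→2650, (C,merge)→2850, (A,hash)→4100, (A,nl)→12550 …(+1); best=700 via (A,nl_idx)
  {BC}: card=200; try (B,nl_idx)→550, (B,hash)→580, (C,merge)→670, (C,hash)→680, (B,merge)→680, (C,nl)→2040 …(+1); best=550 via (B,nl_idx)
  {ABC}: card=125; try (B,hash)→1430, (A,nl_idx)→2275, (B,nl_idx)→2325, (C,hash)→2830, (B,merge)→3230, (A,merge)→4600 …(+5); best=1430 via (B,hash)

1430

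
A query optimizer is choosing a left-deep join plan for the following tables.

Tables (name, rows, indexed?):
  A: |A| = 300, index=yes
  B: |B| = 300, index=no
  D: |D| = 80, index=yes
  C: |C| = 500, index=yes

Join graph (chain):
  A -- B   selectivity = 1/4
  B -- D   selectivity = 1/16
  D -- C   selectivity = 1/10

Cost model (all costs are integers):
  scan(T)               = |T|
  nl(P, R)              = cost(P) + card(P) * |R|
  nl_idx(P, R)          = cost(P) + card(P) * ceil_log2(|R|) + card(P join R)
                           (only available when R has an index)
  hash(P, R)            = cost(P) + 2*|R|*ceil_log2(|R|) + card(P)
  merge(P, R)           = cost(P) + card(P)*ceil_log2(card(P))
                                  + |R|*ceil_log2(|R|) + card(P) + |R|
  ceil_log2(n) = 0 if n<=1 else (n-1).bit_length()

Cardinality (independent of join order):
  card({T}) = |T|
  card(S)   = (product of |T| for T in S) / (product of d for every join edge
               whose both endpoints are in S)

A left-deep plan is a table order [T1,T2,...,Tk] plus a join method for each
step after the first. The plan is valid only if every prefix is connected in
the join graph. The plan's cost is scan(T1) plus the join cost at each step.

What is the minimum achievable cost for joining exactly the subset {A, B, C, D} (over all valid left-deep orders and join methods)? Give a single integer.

Selinger DP over subsets of {A,B,C,D}:
  {A}: scan cost=300, card=300
  {B}: scan cost=300, card=300
  {D}: scan cost=80, card=80
  {C}: scan cost=500, card=500
  {AB}: card=22500; try (B,hash)→6000, (A,hash)→6000, (B,merge)→6300, (A,merge)→6300, (A,nl_idx)→25500, (B,nl)→90300 …(+1); best=6000 via (B,hash)
  {BD}: card=1500; try (D,hash)→1720, (B,merge)→3720, (D,nl_idx)→3900, (D,merge)→3940, (B,hash)→5560, (B,nl)→24080 …(+1); best=1720 via (D,hash)
  {CD}: card=4000; try (D,hash)→2120, (C,nl_idx)→4800, (C,merge)→5720, (D,merge)→6140, (D,nl_idx)→8000, (C,hash)→9160 …(+2); best=2120 via (D,hash)
  {ABD}: card=112500; try (A,hash)→8620, (A,merge)→22720, (D,hash)→29620, (A,nl_idx)→127720, (D,nl_idx)→276000, (D,merge)→366640 …(+2); best=8620 via (A,hash)
  {BCD}: card=75000; try (B,hash)→11520, (C,hash)→12220, (C,merge)→24720, (B,merge)→57120, (C,nl_idx)→90220, (C,nl)→751720 …(+1); best=11520 via (B,hash)
  {ABCD}: card=5625000; try (A,hash)→91920, (C,hash)→130120, (A,merge)→1364520, (C,merge)→2038620, (A,nl_idx)→6311520, (C,nl_idx)→6646120 …(+2); best=91920 via (A,hash)

91920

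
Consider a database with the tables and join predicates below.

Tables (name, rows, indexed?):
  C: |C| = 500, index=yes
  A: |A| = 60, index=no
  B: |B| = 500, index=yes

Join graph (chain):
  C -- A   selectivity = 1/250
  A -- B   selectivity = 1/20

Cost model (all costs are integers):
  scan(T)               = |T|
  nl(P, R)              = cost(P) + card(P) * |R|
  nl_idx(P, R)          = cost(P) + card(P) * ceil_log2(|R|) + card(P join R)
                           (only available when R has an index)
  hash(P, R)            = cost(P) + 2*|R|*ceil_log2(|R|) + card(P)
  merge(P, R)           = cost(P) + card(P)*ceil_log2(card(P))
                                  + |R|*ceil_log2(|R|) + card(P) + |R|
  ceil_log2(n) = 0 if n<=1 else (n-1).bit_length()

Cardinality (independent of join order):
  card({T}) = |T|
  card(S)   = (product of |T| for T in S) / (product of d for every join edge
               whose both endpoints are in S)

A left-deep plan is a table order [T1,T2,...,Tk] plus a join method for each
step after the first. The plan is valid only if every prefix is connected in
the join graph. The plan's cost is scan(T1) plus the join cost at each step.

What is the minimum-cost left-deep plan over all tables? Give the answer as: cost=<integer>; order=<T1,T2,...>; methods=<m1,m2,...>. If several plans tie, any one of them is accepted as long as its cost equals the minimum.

Selinger DP (subsets sized 1..n):
  {C}: scan cost=500, card=500
  {A}: scan cost=60, card=60
  {B}: scan cost=500, card=500
  {AC}: card=120; try (C,nl_idx)→720, (A,hash)→1720, (C,merge)→5480, (A,merge)→5920, (C,hash)→9120, (C,nl)→30060 …(+1); best=720 via (C,nl_idx)
  {AB}: card=1500; try (A,hash)→1720, (B,nl_idx)→2100, (B,merge)→5480, (A,merge)→5920, (B,hash)→9120, (B,nl)→30060 …(+1); best=1720 via (A,hash)
  {ABC}: card=3000; try (B,nl_idx)→4800, (B,merge)→6680, (B,hash)→9840, (C,hash)→12220, (C,nl_idx)→18220, (C,merge)→24720 …(+2); best=4800 via (B,nl_idx)

cost=4800; order=A,C,B; methods=nl_idx,nl_idx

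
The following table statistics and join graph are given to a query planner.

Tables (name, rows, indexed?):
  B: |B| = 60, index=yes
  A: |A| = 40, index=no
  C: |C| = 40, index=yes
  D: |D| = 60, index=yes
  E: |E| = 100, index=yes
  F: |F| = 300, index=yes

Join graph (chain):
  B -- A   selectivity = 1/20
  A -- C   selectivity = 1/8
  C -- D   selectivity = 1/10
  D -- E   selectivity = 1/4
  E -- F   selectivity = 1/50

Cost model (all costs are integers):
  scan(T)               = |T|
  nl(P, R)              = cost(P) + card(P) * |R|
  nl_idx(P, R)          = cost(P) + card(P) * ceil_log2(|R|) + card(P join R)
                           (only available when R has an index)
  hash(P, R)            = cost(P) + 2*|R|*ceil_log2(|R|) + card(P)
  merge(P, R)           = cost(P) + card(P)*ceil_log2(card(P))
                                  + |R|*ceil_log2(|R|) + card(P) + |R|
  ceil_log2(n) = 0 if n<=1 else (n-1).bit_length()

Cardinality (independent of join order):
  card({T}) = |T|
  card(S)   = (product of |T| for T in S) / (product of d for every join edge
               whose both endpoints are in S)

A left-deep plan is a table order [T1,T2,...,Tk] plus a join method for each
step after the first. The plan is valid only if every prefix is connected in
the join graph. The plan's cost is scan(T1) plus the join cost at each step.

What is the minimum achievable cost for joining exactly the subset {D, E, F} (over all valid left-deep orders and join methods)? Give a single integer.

2920

Selinger DP over subsets of {D,E,F}:
  {D}: scan cost=60, card=60
  {E}: scan cost=100, card=100
  {F}: scan cost=300, card=300
  {DE}: card=1500; try (D,hash)→920, (E,merge)→1280, (D,merge)→1320, (E,hash)→1520, (E,nl_idx)→1980, (D,nl_idx)→2200 …(+2); best=920 via (D,hash)
  {EF}: card=600; try (F,nl_idx)→1600, (E,hash)→2000, (E,nl_idx)→3000, (F,merge)→3900, (E,merge)→4100, (F,hash)→5600 …(+2); best=1600 via (F,nl_idx)
  {DEF}: card=9000; try (D,hash)→2920, (F,hash)→7820, (D,merge)→8620, (D,nl_idx)→14200, (F,merge)→21920, (F,nl_idx)→23420 …(+2); best=2920 via (D,hash)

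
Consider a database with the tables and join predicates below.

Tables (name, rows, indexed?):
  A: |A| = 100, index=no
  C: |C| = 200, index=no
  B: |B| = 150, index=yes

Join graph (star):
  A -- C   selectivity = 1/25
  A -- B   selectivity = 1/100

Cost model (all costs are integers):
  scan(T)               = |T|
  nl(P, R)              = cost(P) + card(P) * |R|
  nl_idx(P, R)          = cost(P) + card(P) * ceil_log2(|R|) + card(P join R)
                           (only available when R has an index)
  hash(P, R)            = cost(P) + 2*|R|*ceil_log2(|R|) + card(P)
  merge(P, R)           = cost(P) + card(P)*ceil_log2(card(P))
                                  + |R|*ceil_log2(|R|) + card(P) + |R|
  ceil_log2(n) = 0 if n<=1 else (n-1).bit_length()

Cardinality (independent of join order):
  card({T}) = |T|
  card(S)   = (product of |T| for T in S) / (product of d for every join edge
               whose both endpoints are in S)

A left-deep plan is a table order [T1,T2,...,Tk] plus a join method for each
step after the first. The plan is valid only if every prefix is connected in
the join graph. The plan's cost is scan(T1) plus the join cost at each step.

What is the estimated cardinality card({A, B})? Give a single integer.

Tables in S: A(100), B(150)
Edges inside S: A-B(d=100)
numerator = 100 * 150 = 15000
denominator = 100 = 100
card(S) = 15000 / 100 = 150

150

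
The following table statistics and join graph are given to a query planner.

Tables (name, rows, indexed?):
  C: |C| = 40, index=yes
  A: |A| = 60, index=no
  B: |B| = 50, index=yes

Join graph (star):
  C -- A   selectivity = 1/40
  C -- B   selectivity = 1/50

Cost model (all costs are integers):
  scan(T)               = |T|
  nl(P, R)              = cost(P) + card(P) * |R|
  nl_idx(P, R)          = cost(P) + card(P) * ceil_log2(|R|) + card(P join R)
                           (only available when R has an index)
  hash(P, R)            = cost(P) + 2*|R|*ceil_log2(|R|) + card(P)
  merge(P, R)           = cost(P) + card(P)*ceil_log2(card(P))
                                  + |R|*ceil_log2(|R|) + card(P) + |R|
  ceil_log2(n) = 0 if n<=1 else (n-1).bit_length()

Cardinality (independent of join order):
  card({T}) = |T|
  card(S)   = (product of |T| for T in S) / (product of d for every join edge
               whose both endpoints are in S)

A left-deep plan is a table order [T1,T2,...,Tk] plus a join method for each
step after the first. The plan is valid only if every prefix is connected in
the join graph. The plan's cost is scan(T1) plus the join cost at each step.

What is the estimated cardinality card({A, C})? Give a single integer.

Tables in S: A(60), C(40)
Edges inside S: C-A(d=40)
numerator = 60 * 40 = 2400
denominator = 40 = 40
card(S) = 2400 / 40 = 60

60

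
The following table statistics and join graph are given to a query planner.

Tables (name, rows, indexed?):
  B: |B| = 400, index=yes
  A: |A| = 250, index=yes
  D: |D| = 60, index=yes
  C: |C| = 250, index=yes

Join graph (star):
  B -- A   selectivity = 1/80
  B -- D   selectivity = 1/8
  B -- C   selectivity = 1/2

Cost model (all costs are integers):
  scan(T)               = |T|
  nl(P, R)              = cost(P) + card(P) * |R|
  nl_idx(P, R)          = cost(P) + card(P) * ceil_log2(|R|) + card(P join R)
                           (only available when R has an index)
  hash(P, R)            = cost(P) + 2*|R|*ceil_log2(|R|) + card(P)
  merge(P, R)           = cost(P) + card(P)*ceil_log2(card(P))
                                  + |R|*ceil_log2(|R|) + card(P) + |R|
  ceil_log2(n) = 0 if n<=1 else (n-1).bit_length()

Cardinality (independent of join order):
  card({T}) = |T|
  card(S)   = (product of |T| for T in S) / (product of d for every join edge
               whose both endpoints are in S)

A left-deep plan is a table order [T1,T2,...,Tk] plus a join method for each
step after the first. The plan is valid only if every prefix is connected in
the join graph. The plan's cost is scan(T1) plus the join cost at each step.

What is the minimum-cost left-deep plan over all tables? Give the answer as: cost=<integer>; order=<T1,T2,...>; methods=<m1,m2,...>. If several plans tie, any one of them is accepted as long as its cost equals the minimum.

Selinger DP (subsets sized 1..n):
  {B}: scan cost=400, card=400
  {A}: scan cost=250, card=250
  {D}: scan cost=60, card=60
  {C}: scan cost=250, card=250
  {AB}: card=1250; try (B,nl_idx)→3750, (A,hash)→4800, (A,nl_idx)→4850, (B,merge)→6500, (A,merge)→6650, (B,hash)→7700 …(+2); best=3750 via (B,nl_idx)
  {BD}: card=3000; try (D,hash)→1520, (B,nl_idx)→3600, (B,merge)→4480, (D,merge)→4820, (D,nl_idx)→5800, (B,hash)→7320 …(+2); best=1520 via (D,hash)
  {BC}: card=50000; try (C,hash)→4800, (B,merge)→6500, (C,merge)→6650, (B,hash)→7700, (B,nl_idx)→52500, (C,nl_idx)→53600 …(+2); best=4800 via (C,hash)
  {ABD}: card=9375; try (D,hash)→5720, (A,hash)→8520, (D,merge)→19170, (D,nl_idx)→20625, (A,nl_idx)→34895, (A,merge)→42770 …(+2); best=5720 via (D,hash)
  {ABC}: card=156250; try (C,hash)→9000, (C,merge)→21000, (A,hash)→58800, (C,nl_idx)→170000, (C,nl)→316250, (A,nl_idx)→561050 …(+2); best=9000 via (C,hash)
  {BCD}: card=375000; try (C,hash)→8520, (C,merge)→42770, (D,hash)→55520, (C,nl_idx)→400520, (D,nl_idx)→679800, (C,nl)→751520 …(+2); best=8520 via (C,hash)
  {ABCD}: card=1171875; try (C,hash)→19095, (C,merge)→148595, (D,hash)→165970, (A,hash)→387520, (C,nl_idx)→1252595, (D,nl_idx)→2118375 …(+6); best=19095 via (C,hash)

cost=19095; order=A,B,D,C; methods=nl_idx,hash,hash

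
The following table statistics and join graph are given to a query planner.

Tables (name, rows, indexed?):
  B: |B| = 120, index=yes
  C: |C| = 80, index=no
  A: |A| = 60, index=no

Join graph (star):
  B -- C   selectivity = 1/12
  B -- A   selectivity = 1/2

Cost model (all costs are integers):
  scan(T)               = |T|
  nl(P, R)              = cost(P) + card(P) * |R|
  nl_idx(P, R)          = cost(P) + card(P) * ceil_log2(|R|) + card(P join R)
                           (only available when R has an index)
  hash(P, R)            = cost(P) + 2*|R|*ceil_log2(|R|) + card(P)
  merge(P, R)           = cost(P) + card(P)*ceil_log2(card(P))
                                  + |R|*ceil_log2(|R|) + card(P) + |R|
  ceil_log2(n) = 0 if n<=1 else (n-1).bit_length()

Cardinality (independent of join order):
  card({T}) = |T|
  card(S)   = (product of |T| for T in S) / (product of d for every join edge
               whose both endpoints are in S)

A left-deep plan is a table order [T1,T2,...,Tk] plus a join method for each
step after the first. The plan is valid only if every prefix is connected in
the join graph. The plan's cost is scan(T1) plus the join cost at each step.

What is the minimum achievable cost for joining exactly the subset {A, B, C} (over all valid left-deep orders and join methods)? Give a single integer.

Selinger DP over subsets of {A,B,C}:
  {B}: scan cost=120, card=120
  {C}: scan cost=80, card=80
  {A}: scan cost=60, card=60
  {BC}: card=800; try (C,hash)→1360, (B,nl_idx)→1440, (B,merge)→1680, (C,merge)→1720, (B,hash)→1840, (B,nl)→9680 …(+1); best=1360 via (C,hash)
  {AB}: card=3600; try (A,hash)→960, (B,merge)→1440, (A,merge)→1500, (B,hash)→1800, (B,nl_idx)→4080, (B,nl)→7260 …(+1); best=960 via (A,hash)
  {ABC}: card=24000; try (A,hash)→2880, (C,hash)→5680, (A,merge)→10580, (C,merge)→48400, (A,nl)→49360, (C,nl)→288960; best=2880 via (A,hash)

2880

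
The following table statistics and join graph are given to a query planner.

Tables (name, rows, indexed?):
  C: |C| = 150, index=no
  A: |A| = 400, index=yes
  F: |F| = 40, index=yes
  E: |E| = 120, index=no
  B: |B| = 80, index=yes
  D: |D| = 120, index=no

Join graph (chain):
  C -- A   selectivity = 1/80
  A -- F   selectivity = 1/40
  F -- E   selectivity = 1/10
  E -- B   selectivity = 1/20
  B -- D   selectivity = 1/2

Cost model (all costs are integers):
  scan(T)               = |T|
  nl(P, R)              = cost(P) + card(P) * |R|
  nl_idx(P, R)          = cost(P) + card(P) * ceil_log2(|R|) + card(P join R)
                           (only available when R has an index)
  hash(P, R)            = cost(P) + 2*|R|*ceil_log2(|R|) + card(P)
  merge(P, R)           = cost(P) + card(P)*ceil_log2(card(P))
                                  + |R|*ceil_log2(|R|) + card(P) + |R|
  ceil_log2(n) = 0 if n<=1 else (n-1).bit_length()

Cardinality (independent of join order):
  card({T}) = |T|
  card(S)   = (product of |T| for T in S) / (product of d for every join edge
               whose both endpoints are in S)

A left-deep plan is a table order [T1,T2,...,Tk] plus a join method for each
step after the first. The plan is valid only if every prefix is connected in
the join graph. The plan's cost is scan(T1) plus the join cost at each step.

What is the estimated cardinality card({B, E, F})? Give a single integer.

Tables in S: B(80), E(120), F(40)
Edges inside S: F-E(d=10), E-B(d=20)
numerator = 80 * 120 * 40 = 384000
denominator = 10 * 20 = 200
card(S) = 384000 / 200 = 1920

1920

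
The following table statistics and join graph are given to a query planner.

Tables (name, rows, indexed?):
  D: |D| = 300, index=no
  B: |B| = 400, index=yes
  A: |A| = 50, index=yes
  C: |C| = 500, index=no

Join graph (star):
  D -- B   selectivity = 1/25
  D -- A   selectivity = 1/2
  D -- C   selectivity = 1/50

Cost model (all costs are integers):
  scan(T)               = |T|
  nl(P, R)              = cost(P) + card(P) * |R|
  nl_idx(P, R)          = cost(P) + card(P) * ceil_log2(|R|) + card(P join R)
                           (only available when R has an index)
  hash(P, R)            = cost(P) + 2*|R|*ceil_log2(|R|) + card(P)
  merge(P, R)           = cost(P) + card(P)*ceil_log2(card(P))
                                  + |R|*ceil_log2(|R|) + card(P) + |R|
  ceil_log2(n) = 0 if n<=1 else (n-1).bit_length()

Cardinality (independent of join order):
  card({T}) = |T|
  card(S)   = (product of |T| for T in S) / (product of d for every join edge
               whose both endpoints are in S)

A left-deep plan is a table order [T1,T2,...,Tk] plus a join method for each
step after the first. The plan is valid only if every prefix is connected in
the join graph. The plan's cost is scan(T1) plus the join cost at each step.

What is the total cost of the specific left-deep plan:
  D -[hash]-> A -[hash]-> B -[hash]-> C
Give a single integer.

144900

step 1: scan D: cost=300, card=300
step 2: join A via hash
    card(P join A) = 300*50/(2) = 7500
    cost = 300 + 2*50*6 + 300 = 1200
step 3: join B via hash
    card(P join B) = 7500*400/(25) = 120000
    cost = 1200 + 2*400*9 + 7500 = 15900
step 4: join C via hash
    card(P join C) = 120000*500/(50) = 1200000
    cost = 15900 + 2*500*9 + 120000 = 144900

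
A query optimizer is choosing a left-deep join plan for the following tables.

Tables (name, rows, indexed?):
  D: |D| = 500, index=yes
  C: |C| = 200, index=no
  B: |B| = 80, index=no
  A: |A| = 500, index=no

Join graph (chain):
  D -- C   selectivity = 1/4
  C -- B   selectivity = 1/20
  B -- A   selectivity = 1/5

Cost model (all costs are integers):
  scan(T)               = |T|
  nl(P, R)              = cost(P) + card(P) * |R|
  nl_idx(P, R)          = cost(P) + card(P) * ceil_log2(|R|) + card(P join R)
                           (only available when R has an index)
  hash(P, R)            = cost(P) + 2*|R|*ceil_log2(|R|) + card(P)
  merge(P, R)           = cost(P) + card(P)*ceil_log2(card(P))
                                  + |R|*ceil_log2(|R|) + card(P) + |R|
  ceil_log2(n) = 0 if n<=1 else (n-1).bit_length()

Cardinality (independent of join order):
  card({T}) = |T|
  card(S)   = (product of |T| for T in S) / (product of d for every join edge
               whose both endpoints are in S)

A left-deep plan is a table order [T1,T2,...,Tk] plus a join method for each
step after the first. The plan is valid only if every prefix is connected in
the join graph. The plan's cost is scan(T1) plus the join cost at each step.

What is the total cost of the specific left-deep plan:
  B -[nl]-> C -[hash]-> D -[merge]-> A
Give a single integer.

step 1: scan B: cost=80, card=80
step 2: join C via nl
    card(P join C) = 80*200/(20) = 800
    cost = 80 + 80*200 = 16080
step 3: join D via hash
    card(P join D) = 800*500/(4) = 100000
    cost = 16080 + 2*500*9 + 800 = 25880
step 4: join A via merge
    card(P join A) = 100000*500/(5) = 10000000
    cost = 25880 + 100000*17 + 500*9 + 100000 + 500 = 1830880

1830880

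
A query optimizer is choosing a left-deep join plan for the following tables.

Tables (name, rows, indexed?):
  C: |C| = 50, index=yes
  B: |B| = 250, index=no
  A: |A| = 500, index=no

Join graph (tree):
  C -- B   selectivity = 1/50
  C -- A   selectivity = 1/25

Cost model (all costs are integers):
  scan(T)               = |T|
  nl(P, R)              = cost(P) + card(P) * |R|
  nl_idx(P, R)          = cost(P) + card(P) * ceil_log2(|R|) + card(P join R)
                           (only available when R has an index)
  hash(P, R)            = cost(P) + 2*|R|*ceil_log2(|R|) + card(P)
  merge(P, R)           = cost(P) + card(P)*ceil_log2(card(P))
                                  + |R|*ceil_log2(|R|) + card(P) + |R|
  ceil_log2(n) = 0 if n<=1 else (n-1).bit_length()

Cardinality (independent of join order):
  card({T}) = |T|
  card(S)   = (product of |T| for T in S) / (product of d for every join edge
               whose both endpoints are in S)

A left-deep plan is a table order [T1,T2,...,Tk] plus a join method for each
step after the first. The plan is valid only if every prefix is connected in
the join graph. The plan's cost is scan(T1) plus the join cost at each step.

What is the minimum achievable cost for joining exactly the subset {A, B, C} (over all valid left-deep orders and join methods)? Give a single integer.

6600

Selinger DP over subsets of {A,B,C}:
  {C}: scan cost=50, card=50
  {B}: scan cost=250, card=250
  {A}: scan cost=500, card=500
  {BC}: card=250; try (C,hash)→1100, (C,nl_idx)→2000, (B,merge)→2650, (C,merge)→2850, (B,hash)→4100, (B,nl)→12550 …(+1); best=1100 via (C,hash)
  {AC}: card=1000; try (C,hash)→1600, (C,nl_idx)→4500, (A,merge)→5400, (C,merge)→5850, (A,hash)→9100, (A,nl)→25050 …(+1); best=1600 via (C,hash)
  {ABC}: card=5000; try (B,hash)→6600, (A,merge)→8350, (A,hash)→10350, (B,merge)→14850, (A,nl)→126100, (B,nl)→251600; best=6600 via (B,hash)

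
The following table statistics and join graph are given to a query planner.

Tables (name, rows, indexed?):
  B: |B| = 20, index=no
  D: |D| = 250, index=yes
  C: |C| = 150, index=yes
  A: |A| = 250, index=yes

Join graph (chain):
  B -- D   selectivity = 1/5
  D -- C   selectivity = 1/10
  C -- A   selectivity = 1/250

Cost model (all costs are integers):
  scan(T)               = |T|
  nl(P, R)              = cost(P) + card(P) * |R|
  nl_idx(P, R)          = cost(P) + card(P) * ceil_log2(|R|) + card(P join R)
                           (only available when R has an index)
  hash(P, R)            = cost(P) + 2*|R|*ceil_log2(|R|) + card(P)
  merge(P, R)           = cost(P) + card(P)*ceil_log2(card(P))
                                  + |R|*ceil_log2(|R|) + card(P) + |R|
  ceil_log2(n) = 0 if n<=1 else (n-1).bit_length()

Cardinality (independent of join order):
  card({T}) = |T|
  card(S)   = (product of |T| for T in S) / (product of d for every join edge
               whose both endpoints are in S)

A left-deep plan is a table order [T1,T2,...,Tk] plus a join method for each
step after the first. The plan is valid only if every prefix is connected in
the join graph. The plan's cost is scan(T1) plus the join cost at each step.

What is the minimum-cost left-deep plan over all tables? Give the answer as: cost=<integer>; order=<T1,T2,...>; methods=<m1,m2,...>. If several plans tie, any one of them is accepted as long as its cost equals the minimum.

Selinger DP (subsets sized 1..n):
  {B}: scan cost=20, card=20
  {D}: scan cost=250, card=250
  {C}: scan cost=150, card=150
  {A}: scan cost=250, card=250
  {BD}: card=1000; try (B,hash)→700, (D,nl_idx)→1180, (D,merge)→2390, (B,merge)→2620, (D,hash)→4040, (D,nl)→5020 …(+1); best=700 via (B,hash)
  {CD}: card=3750; try (C,hash)→2900, (D,merge)→3750, (C,merge)→3850, (D,hash)→4300, (D,nl_idx)→5100, (C,nl_idx)→6000 …(+2); best=2900 via (C,hash)
  {AC}: card=150; try (A,nl_idx)→1500, (C,nl_idx)→2400, (C,hash)→2900, (A,merge)→3750, (C,merge)→3850, (A,hash)→4300 …(+2); best=1500 via (A,nl_idx)
  {BCD}: card=15000; try (C,hash)→4100, (B,hash)→6850, (C,merge)→13050, (C,nl_idx)→23700, (B,merge)→51770, (B,nl)→77900 …(+1); best=4100 via (C,hash)
  {ACD}: card=3750; try (D,merge)→5100, (D,hash)→5650, (D,nl_idx)→6450, (A,hash)→10650, (A,nl_idx)→36650, (D,nl)→39000 …(+2); best=5100 via (D,merge)
  {ABCD}: card=15000; try (B,hash)→9050, (A,hash)→23100, (B,merge)→53970, (B,nl)→80100, (A,nl_idx)→139100, (A,merge)→231350 …(+1); best=9050 via (B,hash)

cost=9050; order=C,A,D,B; methods=nl_idx,merge,hash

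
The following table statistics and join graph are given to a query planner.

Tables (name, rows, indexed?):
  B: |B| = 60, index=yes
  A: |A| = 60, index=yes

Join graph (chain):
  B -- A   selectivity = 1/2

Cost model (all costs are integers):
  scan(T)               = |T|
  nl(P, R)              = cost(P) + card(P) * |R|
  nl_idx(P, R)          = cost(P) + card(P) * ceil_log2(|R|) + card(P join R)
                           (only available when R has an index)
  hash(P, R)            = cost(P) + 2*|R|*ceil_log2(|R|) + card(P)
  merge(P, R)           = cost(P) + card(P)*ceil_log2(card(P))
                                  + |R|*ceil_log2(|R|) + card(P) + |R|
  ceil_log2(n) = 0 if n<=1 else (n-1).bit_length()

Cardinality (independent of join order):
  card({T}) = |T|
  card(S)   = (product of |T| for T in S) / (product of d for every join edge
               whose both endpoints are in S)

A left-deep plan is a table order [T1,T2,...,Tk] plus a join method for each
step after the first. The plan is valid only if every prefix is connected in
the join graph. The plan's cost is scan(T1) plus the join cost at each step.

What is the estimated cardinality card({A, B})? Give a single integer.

1800

Tables in S: A(60), B(60)
Edges inside S: B-A(d=2)
numerator = 60 * 60 = 3600
denominator = 2 = 2
card(S) = 3600 / 2 = 1800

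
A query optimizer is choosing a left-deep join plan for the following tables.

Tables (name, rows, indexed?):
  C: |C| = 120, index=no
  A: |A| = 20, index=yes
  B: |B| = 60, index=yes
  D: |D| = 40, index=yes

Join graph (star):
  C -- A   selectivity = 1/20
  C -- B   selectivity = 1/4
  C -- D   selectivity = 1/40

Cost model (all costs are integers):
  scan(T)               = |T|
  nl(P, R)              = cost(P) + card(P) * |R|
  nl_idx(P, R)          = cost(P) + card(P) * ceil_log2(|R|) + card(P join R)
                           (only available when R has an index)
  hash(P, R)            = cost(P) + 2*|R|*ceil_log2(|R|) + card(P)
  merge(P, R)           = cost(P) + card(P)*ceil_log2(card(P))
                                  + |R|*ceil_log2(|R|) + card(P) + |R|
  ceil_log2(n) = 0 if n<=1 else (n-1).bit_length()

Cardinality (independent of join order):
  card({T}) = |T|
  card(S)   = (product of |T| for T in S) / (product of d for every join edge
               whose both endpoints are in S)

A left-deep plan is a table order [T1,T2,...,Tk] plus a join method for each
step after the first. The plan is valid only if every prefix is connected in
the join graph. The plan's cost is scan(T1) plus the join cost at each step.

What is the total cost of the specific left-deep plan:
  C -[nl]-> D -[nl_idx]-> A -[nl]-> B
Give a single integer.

12840

step 1: scan C: cost=120, card=120
step 2: join D via nl
    card(P join D) = 120*40/(40) = 120
    cost = 120 + 120*40 = 4920
step 3: join A via nl_idx
    card(P join A) = 120*20/(20) = 120
    cost = 4920 + 120*5 + 120 = 5640
step 4: join B via nl
    card(P join B) = 120*60/(4) = 1800
    cost = 5640 + 120*60 = 12840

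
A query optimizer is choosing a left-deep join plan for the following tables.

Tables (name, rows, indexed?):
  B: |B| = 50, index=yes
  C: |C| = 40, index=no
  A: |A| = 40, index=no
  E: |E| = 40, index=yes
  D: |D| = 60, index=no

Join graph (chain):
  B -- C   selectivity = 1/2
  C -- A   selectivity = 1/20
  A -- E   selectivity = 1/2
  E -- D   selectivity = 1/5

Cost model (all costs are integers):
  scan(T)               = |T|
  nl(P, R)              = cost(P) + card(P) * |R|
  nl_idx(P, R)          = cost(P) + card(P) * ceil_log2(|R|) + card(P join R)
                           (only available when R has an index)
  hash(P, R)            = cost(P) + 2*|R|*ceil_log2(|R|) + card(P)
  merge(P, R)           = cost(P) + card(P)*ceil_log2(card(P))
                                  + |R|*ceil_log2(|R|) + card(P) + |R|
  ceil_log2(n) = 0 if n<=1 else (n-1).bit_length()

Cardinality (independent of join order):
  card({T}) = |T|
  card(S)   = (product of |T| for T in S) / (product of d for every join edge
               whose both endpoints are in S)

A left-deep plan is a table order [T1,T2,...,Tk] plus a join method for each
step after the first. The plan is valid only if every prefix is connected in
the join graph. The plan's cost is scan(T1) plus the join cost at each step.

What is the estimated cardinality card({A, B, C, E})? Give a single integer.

40000

Tables in S: A(40), B(50), C(40), E(40)
Edges inside S: B-C(d=2), C-A(d=20), A-E(d=2)
numerator = 40 * 50 * 40 * 40 = 3200000
denominator = 2 * 20 * 2 = 80
card(S) = 3200000 / 80 = 40000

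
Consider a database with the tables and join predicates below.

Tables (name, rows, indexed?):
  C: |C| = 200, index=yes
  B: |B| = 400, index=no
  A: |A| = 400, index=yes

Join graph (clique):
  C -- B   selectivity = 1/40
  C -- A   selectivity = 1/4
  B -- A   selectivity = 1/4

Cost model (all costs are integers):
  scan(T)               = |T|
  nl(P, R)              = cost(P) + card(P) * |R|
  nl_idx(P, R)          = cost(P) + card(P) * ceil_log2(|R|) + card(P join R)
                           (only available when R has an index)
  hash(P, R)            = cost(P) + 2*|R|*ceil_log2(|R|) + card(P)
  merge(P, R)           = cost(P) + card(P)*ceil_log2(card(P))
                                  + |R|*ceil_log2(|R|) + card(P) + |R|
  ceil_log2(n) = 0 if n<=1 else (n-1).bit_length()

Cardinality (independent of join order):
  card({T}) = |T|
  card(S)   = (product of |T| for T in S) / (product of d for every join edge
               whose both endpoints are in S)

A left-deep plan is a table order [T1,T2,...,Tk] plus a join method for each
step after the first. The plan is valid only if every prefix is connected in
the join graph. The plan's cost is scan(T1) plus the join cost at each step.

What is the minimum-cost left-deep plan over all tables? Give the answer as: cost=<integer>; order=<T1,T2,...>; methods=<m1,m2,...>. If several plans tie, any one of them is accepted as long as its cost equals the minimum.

Selinger DP (subsets sized 1..n):
  {C}: scan cost=200, card=200
  {B}: scan cost=400, card=400
  {A}: scan cost=400, card=400
  {BC}: card=2000; try (C,hash)→4000, (C,nl_idx)→5600, (B,merge)→6000, (C,merge)→6200, (B,hash)→7600, (B,nl)→80200 …(+1); best=4000 via (C,hash)
  {AC}: card=20000; try (C,hash)→4000, (A,merge)→6000, (C,merge)→6200, (A,hash)→7600, (A,nl_idx)→22000, (C,nl_idx)→23600 …(+2); best=4000 via (C,hash)
  {AB}: card=40000; try (B,hash)→8000, (A,hash)→8000, (B,merge)→8400, (A,merge)→8400, (A,nl_idx)→44000, (B,nl)→160400 …(+1); best=8000 via (B,hash)
  {ABC}: card=50000; try (A,hash)→13200, (B,hash)→31200, (A,merge)→32000, (C,hash)→51200, (A,nl_idx)→72000, (B,merge)→328000 …(+5); best=13200 via (A,hash)

cost=13200; order=B,C,A; methods=hash,hash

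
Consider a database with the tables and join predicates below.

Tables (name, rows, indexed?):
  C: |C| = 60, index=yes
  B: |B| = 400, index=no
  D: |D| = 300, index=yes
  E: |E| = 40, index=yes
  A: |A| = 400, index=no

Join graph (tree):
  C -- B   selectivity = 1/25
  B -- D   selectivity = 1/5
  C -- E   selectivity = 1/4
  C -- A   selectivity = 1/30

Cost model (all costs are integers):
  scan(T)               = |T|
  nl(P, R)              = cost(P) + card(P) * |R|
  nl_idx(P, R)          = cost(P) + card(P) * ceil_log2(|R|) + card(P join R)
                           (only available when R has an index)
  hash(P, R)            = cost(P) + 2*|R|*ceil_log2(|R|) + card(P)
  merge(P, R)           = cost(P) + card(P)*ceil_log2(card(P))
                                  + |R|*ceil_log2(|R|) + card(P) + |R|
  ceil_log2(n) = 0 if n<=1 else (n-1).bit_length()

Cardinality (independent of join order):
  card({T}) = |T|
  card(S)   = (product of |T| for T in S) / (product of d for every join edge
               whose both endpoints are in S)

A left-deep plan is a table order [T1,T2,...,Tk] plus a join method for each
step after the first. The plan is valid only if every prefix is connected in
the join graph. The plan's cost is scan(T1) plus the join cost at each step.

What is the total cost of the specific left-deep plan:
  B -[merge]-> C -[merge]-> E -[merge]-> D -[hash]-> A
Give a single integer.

745860

step 1: scan B: cost=400, card=400
step 2: join C via merge
    card(P join C) = 400*60/(25) = 960
    cost = 400 + 400*9 + 60*6 + 400 + 60 = 4820
step 3: join E via merge
    card(P join E) = 960*40/(4) = 9600
    cost = 4820 + 960*10 + 40*6 + 960 + 40 = 15660
step 4: join D via merge
    card(P join D) = 9600*300/(5) = 576000
    cost = 15660 + 9600*14 + 300*9 + 9600 + 300 = 162660
step 5: join A via hash
    card(P join A) = 576000*400/(30) = 7680000
    cost = 162660 + 2*400*9 + 576000 = 745860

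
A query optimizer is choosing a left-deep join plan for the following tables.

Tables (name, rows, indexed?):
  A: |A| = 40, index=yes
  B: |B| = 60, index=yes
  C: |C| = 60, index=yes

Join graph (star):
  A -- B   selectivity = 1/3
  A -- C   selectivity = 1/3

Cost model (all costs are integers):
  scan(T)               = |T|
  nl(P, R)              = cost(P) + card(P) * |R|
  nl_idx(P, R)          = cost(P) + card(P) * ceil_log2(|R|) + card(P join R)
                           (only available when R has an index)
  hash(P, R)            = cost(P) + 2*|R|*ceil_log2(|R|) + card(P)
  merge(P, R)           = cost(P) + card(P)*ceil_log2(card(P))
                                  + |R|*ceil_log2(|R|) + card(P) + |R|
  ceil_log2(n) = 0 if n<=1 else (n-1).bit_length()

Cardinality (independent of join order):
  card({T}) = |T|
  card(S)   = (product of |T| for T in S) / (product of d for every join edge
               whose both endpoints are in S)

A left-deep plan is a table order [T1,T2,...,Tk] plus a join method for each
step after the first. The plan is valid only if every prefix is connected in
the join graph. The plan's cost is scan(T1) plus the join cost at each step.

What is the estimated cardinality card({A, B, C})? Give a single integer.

Tables in S: A(40), B(60), C(60)
Edges inside S: A-B(d=3), A-C(d=3)
numerator = 40 * 60 * 60 = 144000
denominator = 3 * 3 = 9
card(S) = 144000 / 9 = 16000

16000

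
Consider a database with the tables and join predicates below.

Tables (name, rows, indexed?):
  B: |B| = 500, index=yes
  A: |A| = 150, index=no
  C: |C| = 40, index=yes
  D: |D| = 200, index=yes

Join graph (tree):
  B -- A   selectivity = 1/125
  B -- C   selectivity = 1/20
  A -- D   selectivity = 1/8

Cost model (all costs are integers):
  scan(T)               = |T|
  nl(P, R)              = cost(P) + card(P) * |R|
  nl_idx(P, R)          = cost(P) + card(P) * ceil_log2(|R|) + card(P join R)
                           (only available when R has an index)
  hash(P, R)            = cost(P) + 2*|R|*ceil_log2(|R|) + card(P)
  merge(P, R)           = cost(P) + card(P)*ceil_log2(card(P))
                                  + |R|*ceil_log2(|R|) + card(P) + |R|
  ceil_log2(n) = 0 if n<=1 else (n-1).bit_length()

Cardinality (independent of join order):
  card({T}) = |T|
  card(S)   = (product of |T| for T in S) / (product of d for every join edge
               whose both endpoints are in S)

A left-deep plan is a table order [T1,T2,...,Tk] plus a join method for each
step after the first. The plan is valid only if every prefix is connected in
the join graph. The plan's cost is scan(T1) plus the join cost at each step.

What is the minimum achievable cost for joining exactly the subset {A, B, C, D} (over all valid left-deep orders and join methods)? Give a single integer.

Selinger DP over subsets of {A,B,C,D}:
  {B}: scan cost=500, card=500
  {A}: scan cost=150, card=150
  {C}: scan cost=40, card=40
  {D}: scan cost=200, card=200
  {AB}: card=600; try (B,nl_idx)→2100, (A,hash)→3400, (B,merge)→6500, (A,merge)→6850, (B,hash)→9300, (B,nl)→75150 …(+1); best=2100 via (B,nl_idx)
  {BC}: card=1000; try (B,nl_idx)→1400, (C,hash)→1480, (C,nl_idx)→4500, (B,merge)→5320, (C,merge)→5780, (B,hash)→9080 …(+2); best=1400 via (B,nl_idx)
  {AD}: card=3750; try (A,hash)→2800, (D,merge)→3300, (A,merge)→3350, (D,hash)→3500, (D,nl_idx)→5100, (D,nl)→30150 …(+1); best=2800 via (A,hash)
  {ABC}: card=1200; try (C,hash)→3180, (A,hash)→4800, (C,nl_idx)→6900, (C,merge)→8980, (A,merge)→13750, (C,nl)→26100 …(+1); best=3180 via (C,hash)
  {ABD}: card=15000; try (D,hash)→5900, (D,merge)→10500, (B,hash)→15550, (D,nl_idx)→21900, (B,nl_idx)→51550, (B,merge)→56550 …(+2); best=5900 via (D,hash)
  {ABCD}: card=30000; try (D,hash)→7580, (D,merge)→19380, (C,hash)→21380, (D,nl_idx)→42780, (C,nl_idx)→125900, (C,merge)→231180 …(+2); best=7580 via (D,hash)

7580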